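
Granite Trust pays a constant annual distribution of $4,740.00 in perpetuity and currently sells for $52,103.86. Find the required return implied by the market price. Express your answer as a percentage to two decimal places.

P = C/r ⇒ r = C/P = $4,740.00/$52,103.86 = 0.090972

9.10%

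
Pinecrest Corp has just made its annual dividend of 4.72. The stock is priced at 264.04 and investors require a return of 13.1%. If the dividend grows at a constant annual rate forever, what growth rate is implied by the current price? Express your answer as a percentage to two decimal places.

11.11%

P = D₀(1+g)/(r−g) ⇒ P(r−g) = D₀(1+g) ⇒ g(P+D₀) = P·r − D₀
g = (P·r − D₀)/(P + D₀) = (264.04×0.131 − 4.72) / (264.04 + 4.72) = 0.111137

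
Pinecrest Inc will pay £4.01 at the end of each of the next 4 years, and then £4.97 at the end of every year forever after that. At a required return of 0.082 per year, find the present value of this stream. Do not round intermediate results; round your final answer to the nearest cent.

PV of 4-year annuity: £4.01 × [1 − (1+0.082)^−4] / 0.082 = 13.22272
Perpetuity value at year 4: £4.97 / 0.082 = 60.60976
PV of perpetuity: 60.60976 / (1+0.082)^4 = 44.22150
Total PV = 13.22272 + 44.22150 = 57.44422

£57.44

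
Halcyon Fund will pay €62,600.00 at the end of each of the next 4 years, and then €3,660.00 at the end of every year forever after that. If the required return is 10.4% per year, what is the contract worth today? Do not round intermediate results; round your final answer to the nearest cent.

€220417.84

PV of 4-year annuity: €62,600.00 × [1 − (1+0.104)^−4] / 0.104 = 196727.49595
Perpetuity value at year 4: €3,660.00 / 0.104 = 35192.30769
PV of perpetuity: 35192.30769 / (1+0.104)^4 = 23690.34866
Total PV = 196727.49595 + 23690.34866 = 220417.84461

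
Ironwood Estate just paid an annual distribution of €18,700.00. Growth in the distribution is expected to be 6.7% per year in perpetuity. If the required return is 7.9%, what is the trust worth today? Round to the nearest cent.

D₁ = D₀ × (1 + g) = €18,700.00 × 1.067 = €19,952.9000
Growing perpetuity: P = D₁ / (r − g) = €19,952.9000 / (0.079 − 0.067) = €1,662,741.67

€1662741.67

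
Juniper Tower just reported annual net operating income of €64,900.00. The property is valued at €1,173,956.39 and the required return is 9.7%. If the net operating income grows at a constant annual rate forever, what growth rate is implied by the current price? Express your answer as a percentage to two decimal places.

P = D₀(1+g)/(r−g) ⇒ P(r−g) = D₀(1+g) ⇒ g(P+D₀) = P·r − D₀
g = (P·r − D₀)/(P + D₀) = (€1,173,956.39×0.097 − €64,900.00) / (€1,173,956.39 + €64,900.00) = 0.039531

3.95%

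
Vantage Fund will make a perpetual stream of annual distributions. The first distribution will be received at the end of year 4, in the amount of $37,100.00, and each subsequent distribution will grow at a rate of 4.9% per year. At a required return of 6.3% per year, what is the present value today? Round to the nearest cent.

$2206206.10

Value at end of year 3: C₁ / (r − g) = $37,100.00 / (0.063 − 0.049) = $2,650,000.0000
Discount to today: PV = $2,650,000.0000 / (1 + 0.063)^3 = $2,650,000.0000 / 1.201157 = $2,206,206.10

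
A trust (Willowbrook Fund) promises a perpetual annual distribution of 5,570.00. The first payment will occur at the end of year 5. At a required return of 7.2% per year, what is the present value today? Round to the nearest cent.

58579.22

Value at end of year 4: C / r = 5,570.00 / 0.072 = 77,361.1111
Discount to today: PV = 77,361.1111 / (1 + 0.072)^4 = 77,361.1111 / 1.320624 = 58,579.22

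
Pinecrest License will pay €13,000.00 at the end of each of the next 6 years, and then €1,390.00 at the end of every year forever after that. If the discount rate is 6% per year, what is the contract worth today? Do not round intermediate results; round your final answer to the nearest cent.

€80256.80

PV of 6-year annuity: €13,000.00 × [1 − (1+0.06)^−6] / 0.06 = 63925.21624
Perpetuity value at year 6: €1,390.00 / 0.06 = 23166.66667
PV of perpetuity: 23166.66667 / (1+0.06)^6 = 16331.58585
Total PV = 63925.21624 + 16331.58585 = 80256.80209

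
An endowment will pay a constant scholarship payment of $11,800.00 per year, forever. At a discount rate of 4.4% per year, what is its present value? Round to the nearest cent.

$268181.82

Level perpetuity: PV = C / r = $11,800.00 / 0.044 = $268,181.82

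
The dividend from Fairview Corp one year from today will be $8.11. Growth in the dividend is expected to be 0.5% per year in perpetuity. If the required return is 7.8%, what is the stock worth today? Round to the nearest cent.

$111.10

Growing perpetuity: P = D₁ / (r − g) = $8.1100 / (0.078 − 0.005) = $111.10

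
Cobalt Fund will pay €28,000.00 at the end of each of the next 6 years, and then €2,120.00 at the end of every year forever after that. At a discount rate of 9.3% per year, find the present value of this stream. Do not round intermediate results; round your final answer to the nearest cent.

PV of 6-year annuity: €28,000.00 × [1 − (1+0.093)^−6] / 0.093 = 124490.14627
Perpetuity value at year 6: €2,120.00 / 0.093 = 22795.69892
PV of perpetuity: 22795.69892 / (1+0.093)^6 = 13370.01642
Total PV = 124490.14627 + 13370.01642 = 137860.16269

€137860.16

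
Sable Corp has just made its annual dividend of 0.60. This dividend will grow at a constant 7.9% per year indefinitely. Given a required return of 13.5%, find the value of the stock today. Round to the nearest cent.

D₁ = D₀ × (1 + g) = 0.60 × 1.079 = 0.6474
Growing perpetuity: P = D₁ / (r − g) = 0.6474 / (0.135 − 0.079) = 11.56

11.56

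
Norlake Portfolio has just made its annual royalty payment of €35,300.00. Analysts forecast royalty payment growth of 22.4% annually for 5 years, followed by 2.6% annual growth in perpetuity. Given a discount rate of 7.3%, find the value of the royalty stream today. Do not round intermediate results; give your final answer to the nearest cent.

€1755001.94

D_1 = 43207.20000
D_2 = 52885.61280
D_3 = 64731.99007
D_4 = 79231.95584
D_5 = 96979.91395
Terminal value at year 5: TV = D_5×(1+g_2)/(r−g_2) = 99501.39171/0.047 = 2117050.88752
P_0 = D_1/(1+r)^1 + D_2/(1+r)^2 + D_3/(1+r)^3 + D_4/(1+r)^4 + D_5/(1+r)^5 + TV/(1+r)^5
    = 40267.66076 + 45934.40520 + 52398.61320 + 59772.50937 + 68184.11134 + 1488444.64329 = 1755001.94315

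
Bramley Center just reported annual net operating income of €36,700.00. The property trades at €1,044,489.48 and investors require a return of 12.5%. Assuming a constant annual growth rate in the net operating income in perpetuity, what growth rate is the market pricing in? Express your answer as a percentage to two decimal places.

P = D₀(1+g)/(r−g) ⇒ P(r−g) = D₀(1+g) ⇒ g(P+D₀) = P·r − D₀
g = (P·r − D₀)/(P + D₀) = (€1,044,489.48×0.125 − €36,700.00) / (€1,044,489.48 + €36,700.00) = 0.086813

8.68%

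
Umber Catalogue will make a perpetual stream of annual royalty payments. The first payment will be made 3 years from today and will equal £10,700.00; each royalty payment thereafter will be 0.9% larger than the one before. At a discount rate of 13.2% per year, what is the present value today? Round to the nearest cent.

Value at end of year 2: C₁ / (r − g) = £10,700.00 / (0.132 − 0.009) = £86,991.8699
Discount to today: PV = £86,991.8699 / (1 + 0.132)^2 = £86,991.8699 / 1.281424 = £67,886.87

£67886.87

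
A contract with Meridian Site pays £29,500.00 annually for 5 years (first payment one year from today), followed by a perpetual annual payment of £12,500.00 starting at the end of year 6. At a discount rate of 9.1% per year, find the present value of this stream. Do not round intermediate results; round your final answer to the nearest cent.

£203315.49

PV of 5-year annuity: £29,500.00 × [1 − (1+0.091)^−5] / 0.091 = 114447.60428
Perpetuity value at year 5: £12,500.00 / 0.091 = 137362.63736
PV of perpetuity: 137362.63736 / (1+0.091)^5 = 88867.88979
Total PV = 114447.60428 + 88867.88979 = 203315.49407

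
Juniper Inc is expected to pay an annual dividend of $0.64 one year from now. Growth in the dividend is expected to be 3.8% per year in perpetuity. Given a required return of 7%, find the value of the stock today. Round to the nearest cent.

$20.00

Growing perpetuity: P = D₁ / (r − g) = $0.6400 / (0.07 − 0.038) = $20.00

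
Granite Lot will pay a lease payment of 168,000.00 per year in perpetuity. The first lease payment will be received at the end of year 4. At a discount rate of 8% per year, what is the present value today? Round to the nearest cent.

Value at end of year 3: C / r = 168,000.00 / 0.08 = 2,100,000.0000
Discount to today: PV = 2,100,000.0000 / (1 + 0.08)^3 = 2,100,000.0000 / 1.259712 = 1,667,047.71

1667047.71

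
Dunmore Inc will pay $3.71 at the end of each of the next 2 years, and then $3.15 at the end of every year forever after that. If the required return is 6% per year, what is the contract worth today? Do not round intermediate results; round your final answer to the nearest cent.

$53.53

PV of 2-year annuity: $3.71 × [1 − (1+0.06)^−2] / 0.06 = 6.80189
Perpetuity value at year 2: $3.15 / 0.06 = 52.50000
PV of perpetuity: 52.50000 / (1+0.06)^2 = 46.72481
Total PV = 6.80189 + 46.72481 = 53.52670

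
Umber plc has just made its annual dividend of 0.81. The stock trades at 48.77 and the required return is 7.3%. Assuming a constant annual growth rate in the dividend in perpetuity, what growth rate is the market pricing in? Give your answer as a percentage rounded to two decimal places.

5.55%

P = D₀(1+g)/(r−g) ⇒ P(r−g) = D₀(1+g) ⇒ g(P+D₀) = P·r − D₀
g = (P·r − D₀)/(P + D₀) = (48.77×0.073 − 0.81) / (48.77 + 0.81) = 0.055470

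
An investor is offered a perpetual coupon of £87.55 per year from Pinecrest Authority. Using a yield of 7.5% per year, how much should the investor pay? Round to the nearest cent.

Level perpetuity: PV = C / r = £87.55 / 0.075 = £1,167.33

£1167.33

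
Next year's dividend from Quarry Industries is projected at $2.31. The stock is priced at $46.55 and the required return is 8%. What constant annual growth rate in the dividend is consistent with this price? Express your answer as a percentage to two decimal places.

P = D₁/(r−g) ⇒ g = r − D₁/P = 0.08 − $2.31/$46.55 = 0.030376

3.04%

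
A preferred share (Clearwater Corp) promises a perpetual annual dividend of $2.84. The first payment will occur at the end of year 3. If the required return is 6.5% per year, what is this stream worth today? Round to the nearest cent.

$38.52

Value at end of year 2: C / r = $2.84 / 0.065 = $43.6923
Discount to today: PV = $43.6923 / (1 + 0.065)^2 = $43.6923 / 1.134225 = $38.52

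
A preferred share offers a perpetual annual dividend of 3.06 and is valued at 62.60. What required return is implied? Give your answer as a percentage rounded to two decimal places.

4.89%

P = C/r ⇒ r = C/P = 3.06/62.60 = 0.048882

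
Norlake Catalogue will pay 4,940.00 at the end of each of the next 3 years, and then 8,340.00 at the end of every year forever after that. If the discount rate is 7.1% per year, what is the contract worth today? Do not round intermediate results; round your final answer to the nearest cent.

PV of 3-year annuity: 4,940.00 × [1 − (1+0.071)^−3] / 0.071 = 12940.47176
Perpetuity value at year 3: 8,340.00 / 0.071 = 117464.78873
PV of perpetuity: 117464.78873 / (1+0.071)^3 = 95617.91940
Total PV = 12940.47176 + 95617.91940 = 108558.39116

108558.39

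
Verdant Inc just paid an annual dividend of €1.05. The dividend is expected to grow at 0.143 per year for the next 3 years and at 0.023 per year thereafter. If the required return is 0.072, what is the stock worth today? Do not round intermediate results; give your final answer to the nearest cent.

€30.16

D_1 = 1.20015
D_2 = 1.37177
D_3 = 1.56793
Terminal value at year 3: TV = D_3×(1+g_2)/(r−g_2) = 1.60400/0.049 = 32.73464
P_0 = D_1/(1+r)^1 + D_2/(1+r)^2 + D_3/(1+r)^3 + TV/(1+r)^3
    = 1.11954 + 1.19369 + 1.27275 + 26.57194 = 30.15792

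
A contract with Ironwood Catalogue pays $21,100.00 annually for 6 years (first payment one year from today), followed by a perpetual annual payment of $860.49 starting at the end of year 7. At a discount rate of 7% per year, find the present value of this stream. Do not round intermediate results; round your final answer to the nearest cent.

$108765.14

PV of 6-year annuity: $21,100.00 × [1 − (1+0.07)^−6] / 0.07 = 100573.98682
Perpetuity value at year 6: $860.49 / 0.07 = 12292.71429
PV of perpetuity: 12292.71429 / (1+0.07)^6 = 8191.15457
Total PV = 100573.98682 + 8191.15457 = 108765.14139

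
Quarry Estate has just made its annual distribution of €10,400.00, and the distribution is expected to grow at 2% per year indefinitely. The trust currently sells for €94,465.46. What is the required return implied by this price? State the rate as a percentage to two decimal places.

13.23%

D₁ = €10,400.00 × 1.02 = €10,608.0000
P = D₁/(r − g) ⇒ r = D₁/P + g = €10,608.0000/€94,465.46 + 0.02 = 0.112295 + 0.02 = 0.132295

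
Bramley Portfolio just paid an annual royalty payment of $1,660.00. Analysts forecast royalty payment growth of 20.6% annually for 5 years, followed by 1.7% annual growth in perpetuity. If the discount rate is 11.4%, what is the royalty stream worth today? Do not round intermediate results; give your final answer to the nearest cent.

D_1 = 2001.96000
D_2 = 2414.36376
D_3 = 2911.72269
D_4 = 3511.53757
D_5 = 4234.91431
Terminal value at year 5: TV = D_5×(1+g_2)/(r−g_2) = 4306.90785/0.097 = 44401.11188
P_0 = D_1/(1+r)^1 + D_2/(1+r)^2 + D_3/(1+r)^3 + D_4/(1+r)^4 + D_5/(1+r)^5 + TV/(1+r)^5
    = 1797.09156 + 1945.50487 + 2106.17493 + 2280.11397 + 2468.41782 + 25880.21569 = 36477.51884

$36477.52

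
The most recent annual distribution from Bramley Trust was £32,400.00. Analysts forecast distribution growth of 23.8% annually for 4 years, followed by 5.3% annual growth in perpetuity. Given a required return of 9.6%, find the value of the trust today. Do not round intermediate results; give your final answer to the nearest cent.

£1469029.64

D_1 = 40111.20000
D_2 = 49657.66560
D_3 = 61476.19001
D_4 = 76107.52324
Terminal value at year 4: TV = D_4×(1+g_2)/(r−g_2) = 80141.22197/0.043 = 1863749.34808
P_0 = D_1/(1+r)^1 + D_2/(1+r)^2 + D_3/(1+r)^3 + D_4/(1+r)^4 + TV/(1+r)^4
    = 36597.81022 + 41339.49731 + 46695.52707 + 52745.49499 + 1291651.30763 = 1469029.63723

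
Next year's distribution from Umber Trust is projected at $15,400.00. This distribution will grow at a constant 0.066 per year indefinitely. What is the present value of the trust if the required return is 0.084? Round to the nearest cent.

$855555.56

Growing perpetuity: P = D₁ / (r − g) = $15,400.0000 / (0.084 − 0.066) = $855,555.56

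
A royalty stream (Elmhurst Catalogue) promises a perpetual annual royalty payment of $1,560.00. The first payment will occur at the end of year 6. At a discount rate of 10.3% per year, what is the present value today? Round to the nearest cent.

$9277.05

Value at end of year 5: C / r = $1,560.00 / 0.103 = $15,145.6311
Discount to today: PV = $15,145.6311 / (1 + 0.103)^5 = $15,145.6311 / 1.632592 = $9,277.05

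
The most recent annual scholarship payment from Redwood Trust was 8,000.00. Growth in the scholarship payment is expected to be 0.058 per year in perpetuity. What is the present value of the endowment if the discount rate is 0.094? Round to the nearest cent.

D₁ = D₀ × (1 + g) = 8,000.00 × 1.058 = 8,464.0000
Growing perpetuity: P = D₁ / (r − g) = 8,464.0000 / (0.094 − 0.058) = 235,111.11

235111.11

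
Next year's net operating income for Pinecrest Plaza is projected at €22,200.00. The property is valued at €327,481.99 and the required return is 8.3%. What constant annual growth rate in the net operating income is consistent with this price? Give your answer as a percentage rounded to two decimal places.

1.52%

P = D₁/(r−g) ⇒ g = r − D₁/P = 0.083 − €22,200.00/€327,481.99 = 0.015210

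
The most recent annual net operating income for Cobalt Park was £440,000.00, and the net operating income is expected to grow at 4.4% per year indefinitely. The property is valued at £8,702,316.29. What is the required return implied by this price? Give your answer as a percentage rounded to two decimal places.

D₁ = £440,000.00 × 1.044 = £459,360.0000
P = D₁/(r − g) ⇒ r = D₁/P + g = £459,360.0000/£8,702,316.29 + 0.044 = 0.052786 + 0.044 = 0.096786

9.68%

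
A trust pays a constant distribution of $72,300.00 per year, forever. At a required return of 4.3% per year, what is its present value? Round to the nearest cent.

Level perpetuity: PV = C / r = $72,300.00 / 0.043 = $1,681,395.35

$1681395.35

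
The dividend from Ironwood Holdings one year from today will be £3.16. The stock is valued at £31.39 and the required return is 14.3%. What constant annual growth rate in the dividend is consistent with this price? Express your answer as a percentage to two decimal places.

P = D₁/(r−g) ⇒ g = r − D₁/P = 0.143 − £3.16/£31.39 = 0.042331

4.23%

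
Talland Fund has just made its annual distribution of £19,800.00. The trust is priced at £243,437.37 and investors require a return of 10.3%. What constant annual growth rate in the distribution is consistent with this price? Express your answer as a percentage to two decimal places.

2.00%

P = D₀(1+g)/(r−g) ⇒ P(r−g) = D₀(1+g) ⇒ g(P+D₀) = P·r − D₀
g = (P·r − D₀)/(P + D₀) = (£243,437.37×0.103 − £19,800.00) / (£243,437.37 + £19,800.00) = 0.020035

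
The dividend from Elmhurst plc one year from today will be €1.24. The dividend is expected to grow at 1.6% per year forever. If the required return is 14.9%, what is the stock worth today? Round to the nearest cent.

Growing perpetuity: P = D₁ / (r − g) = €1.2400 / (0.149 − 0.016) = €9.32

€9.32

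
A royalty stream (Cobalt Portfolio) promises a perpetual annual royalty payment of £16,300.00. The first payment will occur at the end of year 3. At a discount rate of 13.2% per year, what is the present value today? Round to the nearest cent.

£96365.33

Value at end of year 2: C / r = £16,300.00 / 0.132 = £123,484.8485
Discount to today: PV = £123,484.8485 / (1 + 0.132)^2 = £123,484.8485 / 1.281424 = £96,365.33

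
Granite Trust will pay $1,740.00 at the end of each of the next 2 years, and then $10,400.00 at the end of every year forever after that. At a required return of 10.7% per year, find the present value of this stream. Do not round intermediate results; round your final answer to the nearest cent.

PV of 2-year annuity: $1,740.00 × [1 − (1+0.107)^−2] / 0.107 = 2991.70345
Perpetuity value at year 2: $10,400.00 / 0.107 = 97196.26168
PV of perpetuity: 97196.26168 / (1+0.107)^2 = 79314.81578
Total PV = 2991.70345 + 79314.81578 = 82306.51923

$82306.52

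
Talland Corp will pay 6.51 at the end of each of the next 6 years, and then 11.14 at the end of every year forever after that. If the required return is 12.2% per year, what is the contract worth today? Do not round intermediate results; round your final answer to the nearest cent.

72.38

PV of 6-year annuity: 6.51 × [1 − (1+0.122)^−6] / 0.122 = 26.61434
Perpetuity value at year 6: 11.14 / 0.122 = 91.31148
PV of perpetuity: 91.31148 / (1+0.122)^6 = 45.76866
Total PV = 26.61434 + 45.76866 = 72.38300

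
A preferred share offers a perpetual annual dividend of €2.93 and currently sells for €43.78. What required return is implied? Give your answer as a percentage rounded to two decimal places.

P = C/r ⇒ r = C/P = €2.93/€43.78 = 0.066926

6.69%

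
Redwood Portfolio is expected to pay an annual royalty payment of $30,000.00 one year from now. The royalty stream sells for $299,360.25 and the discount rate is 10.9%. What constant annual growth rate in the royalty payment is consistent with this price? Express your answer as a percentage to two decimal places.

0.88%

P = D₁/(r−g) ⇒ g = r − D₁/P = 0.109 − $30,000.00/$299,360.25 = 0.008786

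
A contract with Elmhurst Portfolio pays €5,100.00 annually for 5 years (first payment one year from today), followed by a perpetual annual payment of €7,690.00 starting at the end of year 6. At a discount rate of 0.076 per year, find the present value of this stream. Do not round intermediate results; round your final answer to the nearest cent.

PV of 5-year annuity: €5,100.00 × [1 − (1+0.076)^−5] / 0.076 = 20579.31556
Perpetuity value at year 5: €7,690.00 / 0.076 = 101184.21053
PV of perpetuity: 101184.21053 / (1+0.076)^5 = 70153.83078
Total PV = 20579.31556 + 70153.83078 = 90733.14635

€90733.15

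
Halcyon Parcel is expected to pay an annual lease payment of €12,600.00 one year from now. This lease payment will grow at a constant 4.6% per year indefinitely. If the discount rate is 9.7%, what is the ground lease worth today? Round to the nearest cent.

€247058.82

Growing perpetuity: P = D₁ / (r − g) = €12,600.0000 / (0.097 − 0.046) = €247,058.82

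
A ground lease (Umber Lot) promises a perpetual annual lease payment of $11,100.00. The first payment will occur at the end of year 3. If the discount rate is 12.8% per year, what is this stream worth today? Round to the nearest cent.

Value at end of year 2: C / r = $11,100.00 / 0.128 = $86,718.7500
Discount to today: PV = $86,718.7500 / (1 + 0.128)^2 = $86,718.7500 / 1.272384 = $68,154.54

$68154.54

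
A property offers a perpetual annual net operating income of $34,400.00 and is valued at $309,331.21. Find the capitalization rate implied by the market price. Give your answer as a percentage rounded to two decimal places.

P = C/r ⇒ r = C/P = $34,400.00/$309,331.21 = 0.111208

11.12%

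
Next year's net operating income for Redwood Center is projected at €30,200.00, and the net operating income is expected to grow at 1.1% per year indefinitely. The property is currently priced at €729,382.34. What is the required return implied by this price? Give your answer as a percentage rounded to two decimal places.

5.24%

P = D₁/(r − g) ⇒ r = D₁/P + g = €30,200.0000/€729,382.34 + 0.011 = 0.041405 + 0.011 = 0.052405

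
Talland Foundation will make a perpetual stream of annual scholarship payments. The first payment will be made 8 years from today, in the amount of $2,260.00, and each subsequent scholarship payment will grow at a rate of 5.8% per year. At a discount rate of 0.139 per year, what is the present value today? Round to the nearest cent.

$11219.08

Value at end of year 7: C₁ / (r − g) = $2,260.00 / (0.139 − 0.058) = $27,901.2346
Discount to today: PV = $27,901.2346 / (1 + 0.139)^7 = $27,901.2346 / 2.486944 = $11,219.08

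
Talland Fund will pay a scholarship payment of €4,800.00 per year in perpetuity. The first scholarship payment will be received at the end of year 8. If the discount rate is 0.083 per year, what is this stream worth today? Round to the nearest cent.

Value at end of year 7: C / r = €4,800.00 / 0.083 = €57,831.3253
Discount to today: PV = €57,831.3253 / (1 + 0.083)^7 = €57,831.3253 / 1.747428 = €33,095.12

€33095.12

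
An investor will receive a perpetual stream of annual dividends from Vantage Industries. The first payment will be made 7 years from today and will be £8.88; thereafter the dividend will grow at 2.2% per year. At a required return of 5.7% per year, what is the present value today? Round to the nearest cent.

Value at end of year 6: C₁ / (r − g) = £8.88 / (0.057 − 0.022) = £253.7143
Discount to today: PV = £253.7143 / (1 + 0.057)^6 = £253.7143 / 1.394601 = £181.93

£181.93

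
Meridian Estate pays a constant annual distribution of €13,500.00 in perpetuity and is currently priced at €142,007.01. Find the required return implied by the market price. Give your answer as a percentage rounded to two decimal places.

9.51%

P = C/r ⇒ r = C/P = €13,500.00/€142,007.01 = 0.095066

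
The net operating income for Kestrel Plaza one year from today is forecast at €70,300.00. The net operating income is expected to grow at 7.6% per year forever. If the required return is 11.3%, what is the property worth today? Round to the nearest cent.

€1900000.00

Growing perpetuity: P = D₁ / (r − g) = €70,300.0000 / (0.113 − 0.076) = €1,900,000.00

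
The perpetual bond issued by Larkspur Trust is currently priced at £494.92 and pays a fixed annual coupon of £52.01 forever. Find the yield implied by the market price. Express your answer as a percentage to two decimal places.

10.51%

P = C/r ⇒ r = C/P = £52.01/£494.92 = 0.105088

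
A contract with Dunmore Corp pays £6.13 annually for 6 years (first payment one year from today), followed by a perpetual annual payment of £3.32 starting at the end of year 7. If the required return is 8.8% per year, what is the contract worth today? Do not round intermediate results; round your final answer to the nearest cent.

£50.41

PV of 6-year annuity: £6.13 × [1 − (1+0.088)^−6] / 0.088 = 27.66343
Perpetuity value at year 6: £3.32 / 0.088 = 37.72727
PV of perpetuity: 37.72727 / (1+0.088)^6 = 22.74480
Total PV = 27.66343 + 22.74480 = 50.40822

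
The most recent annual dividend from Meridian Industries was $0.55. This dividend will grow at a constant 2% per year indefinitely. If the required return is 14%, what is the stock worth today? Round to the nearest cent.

D₁ = D₀ × (1 + g) = $0.55 × 1.02 = $0.5610
Growing perpetuity: P = D₁ / (r − g) = $0.5610 / (0.14 − 0.02) = $4.68

$4.68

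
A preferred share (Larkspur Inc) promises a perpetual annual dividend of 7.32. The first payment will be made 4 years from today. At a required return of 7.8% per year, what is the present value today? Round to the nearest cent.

74.91

Value at end of year 3: C / r = 7.32 / 0.078 = 93.8462
Discount to today: PV = 93.8462 / (1 + 0.078)^3 = 93.8462 / 1.252727 = 74.91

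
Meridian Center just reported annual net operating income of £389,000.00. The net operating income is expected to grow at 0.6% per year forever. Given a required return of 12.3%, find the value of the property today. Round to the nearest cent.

D₁ = D₀ × (1 + g) = £389,000.00 × 1.006 = £391,334.0000
Growing perpetuity: P = D₁ / (r − g) = £391,334.0000 / (0.123 − 0.006) = £3,344,735.04

£3344735.04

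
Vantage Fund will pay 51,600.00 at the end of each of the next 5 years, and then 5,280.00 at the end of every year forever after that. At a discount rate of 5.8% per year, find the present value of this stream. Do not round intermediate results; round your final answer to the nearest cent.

287217.37

PV of 5-year annuity: 51,600.00 × [1 − (1+0.058)^−5] / 0.058 = 218545.69871
Perpetuity value at year 5: 5,280.00 / 0.058 = 91034.48276
PV of perpetuity: 91034.48276 / (1+0.058)^5 = 68671.66708
Total PV = 218545.69871 + 68671.66708 = 287217.36579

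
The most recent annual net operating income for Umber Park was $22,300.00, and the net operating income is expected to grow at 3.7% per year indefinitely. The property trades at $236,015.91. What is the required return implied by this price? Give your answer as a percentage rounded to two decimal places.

D₁ = $22,300.00 × 1.037 = $23,125.1000
P = D₁/(r − g) ⇒ r = D₁/P + g = $23,125.1000/$236,015.91 + 0.037 = 0.097981 + 0.037 = 0.134981

13.50%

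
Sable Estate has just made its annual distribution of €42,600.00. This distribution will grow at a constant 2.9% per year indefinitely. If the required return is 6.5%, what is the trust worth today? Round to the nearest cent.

€1217650.00

D₁ = D₀ × (1 + g) = €42,600.00 × 1.029 = €43,835.4000
Growing perpetuity: P = D₁ / (r − g) = €43,835.4000 / (0.065 − 0.029) = €1,217,650.00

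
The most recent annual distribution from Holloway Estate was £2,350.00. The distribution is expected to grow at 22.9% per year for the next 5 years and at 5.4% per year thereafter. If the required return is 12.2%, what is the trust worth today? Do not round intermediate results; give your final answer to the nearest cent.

£73008.22

D_1 = 2888.15000
D_2 = 3549.53635
D_3 = 4362.38017
D_4 = 5361.36523
D_5 = 6589.11787
Terminal value at year 5: TV = D_5×(1+g_2)/(r−g_2) = 6944.93024/0.068 = 102131.32703
P_0 = D_1/(1+r)^1 + D_2/(1+r)^2 + D_3/(1+r)^3 + D_4/(1+r)^4 + D_5/(1+r)^5 + TV/(1+r)^5
    = 2574.10873 + 2819.58969 + 3088.48104 + 3383.01533 + 3705.63801 + 57437.38911 = 73008.22192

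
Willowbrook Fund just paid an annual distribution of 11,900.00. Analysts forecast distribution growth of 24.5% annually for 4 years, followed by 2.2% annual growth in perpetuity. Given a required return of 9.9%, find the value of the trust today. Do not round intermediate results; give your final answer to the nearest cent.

325784.30

D_1 = 14815.50000
D_2 = 18445.29750
D_3 = 22964.39539
D_4 = 28590.67226
Terminal value at year 4: TV = D_4×(1+g_2)/(r−g_2) = 29219.66705/0.077 = 379476.19542
P_0 = D_1/(1+r)^1 + D_2/(1+r)^2 + D_3/(1+r)^3 + D_4/(1+r)^4 + TV/(1+r)^4
    = 13480.89172 + 15271.80181 + 17300.63081 + 19598.98576 + 260131.99285 = 325784.30295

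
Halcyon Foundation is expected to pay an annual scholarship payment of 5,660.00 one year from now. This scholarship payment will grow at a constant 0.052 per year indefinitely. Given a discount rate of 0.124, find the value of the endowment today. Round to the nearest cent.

78611.11

Growing perpetuity: P = D₁ / (r − g) = 5,660.0000 / (0.124 − 0.052) = 78,611.11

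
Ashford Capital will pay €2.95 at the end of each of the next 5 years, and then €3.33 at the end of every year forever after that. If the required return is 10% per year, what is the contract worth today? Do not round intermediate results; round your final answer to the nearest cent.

€31.86

PV of 5-year annuity: €2.95 × [1 − (1+0.1)^−5] / 0.1 = 11.18282
Perpetuity value at year 5: €3.33 / 0.1 = 33.30000
PV of perpetuity: 33.30000 / (1+0.1)^5 = 20.67668
Total PV = 11.18282 + 20.67668 = 31.85950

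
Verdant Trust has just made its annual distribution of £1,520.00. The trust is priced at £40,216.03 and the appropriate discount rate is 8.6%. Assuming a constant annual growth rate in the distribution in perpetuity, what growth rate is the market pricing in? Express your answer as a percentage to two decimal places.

4.64%

P = D₀(1+g)/(r−g) ⇒ P(r−g) = D₀(1+g) ⇒ g(P+D₀) = P·r − D₀
g = (P·r − D₀)/(P + D₀) = (£40,216.03×0.086 − £1,520.00) / (£40,216.03 + £1,520.00) = 0.046449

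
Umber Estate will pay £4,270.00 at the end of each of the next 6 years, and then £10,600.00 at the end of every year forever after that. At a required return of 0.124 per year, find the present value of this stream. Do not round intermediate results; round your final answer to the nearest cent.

PV of 6-year annuity: £4,270.00 × [1 − (1+0.124)^−6] / 0.124 = 17358.61190
Perpetuity value at year 6: £10,600.00 / 0.124 = 85483.87097
PV of perpetuity: 85483.87097 / (1+0.124)^6 = 42392.23487
Total PV = 17358.61190 + 42392.23487 = 59750.84677

£59750.85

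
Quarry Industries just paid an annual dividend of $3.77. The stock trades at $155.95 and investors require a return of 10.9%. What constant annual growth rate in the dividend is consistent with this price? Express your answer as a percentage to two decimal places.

P = D₀(1+g)/(r−g) ⇒ P(r−g) = D₀(1+g) ⇒ g(P+D₀) = P·r − D₀
g = (P·r − D₀)/(P + D₀) = ($155.95×0.109 − $3.77) / ($155.95 + $3.77) = 0.082823

8.28%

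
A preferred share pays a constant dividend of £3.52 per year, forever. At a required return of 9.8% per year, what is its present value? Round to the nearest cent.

Level perpetuity: PV = C / r = £3.52 / 0.098 = £35.92

£35.92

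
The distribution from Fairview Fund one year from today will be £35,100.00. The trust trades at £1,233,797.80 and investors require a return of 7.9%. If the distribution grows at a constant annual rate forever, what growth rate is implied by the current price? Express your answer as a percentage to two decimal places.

5.06%

P = D₁/(r−g) ⇒ g = r − D₁/P = 0.079 − £35,100.00/£1,233,797.80 = 0.050551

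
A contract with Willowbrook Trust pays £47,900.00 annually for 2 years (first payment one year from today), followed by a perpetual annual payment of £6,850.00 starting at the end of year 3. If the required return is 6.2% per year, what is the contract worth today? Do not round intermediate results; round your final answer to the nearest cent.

PV of 2-year annuity: £47,900.00 × [1 − (1+0.062)^−2] / 0.062 = 87573.99073
Perpetuity value at year 2: £6,850.00 / 0.062 = 110483.87097
PV of perpetuity: 110483.87097 / (1+0.062)^2 = 97960.24181
Total PV = 87573.99073 + 97960.24181 = 185534.23254

£185534.23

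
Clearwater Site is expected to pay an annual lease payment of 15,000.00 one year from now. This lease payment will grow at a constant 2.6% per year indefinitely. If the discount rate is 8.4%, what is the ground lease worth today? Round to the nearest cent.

258620.69

Growing perpetuity: P = D₁ / (r − g) = 15,000.0000 / (0.084 − 0.026) = 258,620.69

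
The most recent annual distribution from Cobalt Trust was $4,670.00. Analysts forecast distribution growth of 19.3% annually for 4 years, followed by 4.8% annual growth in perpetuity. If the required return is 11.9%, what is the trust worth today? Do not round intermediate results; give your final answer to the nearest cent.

D_1 = 5571.31000
D_2 = 6646.57283
D_3 = 7929.36139
D_4 = 9459.72813
Terminal value at year 4: TV = D_4×(1+g_2)/(r−g_2) = 9913.79508/0.071 = 139630.91668
P_0 = D_1/(1+r)^1 + D_2/(1+r)^2 + D_3/(1+r)^3 + D_4/(1+r)^4 + TV/(1+r)^4
    = 4978.82931 + 5308.08165 + 5659.10761 + 6033.34707 + 89055.60186 = 111034.96750

$111034.97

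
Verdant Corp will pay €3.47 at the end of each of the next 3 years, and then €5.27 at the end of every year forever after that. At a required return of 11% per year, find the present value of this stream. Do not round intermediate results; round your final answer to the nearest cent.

PV of 3-year annuity: €3.47 × [1 − (1+0.11)^−3] / 0.11 = 8.47969
Perpetuity value at year 3: €5.27 / 0.11 = 47.90909
PV of perpetuity: 47.90909 / (1+0.11)^3 = 35.03071
Total PV = 8.47969 + 35.03071 = 43.51040

€43.51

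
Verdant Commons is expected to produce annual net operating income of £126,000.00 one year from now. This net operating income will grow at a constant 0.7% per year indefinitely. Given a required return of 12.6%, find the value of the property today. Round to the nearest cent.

£1058823.53

Growing perpetuity: P = D₁ / (r − g) = £126,000.0000 / (0.126 − 0.007) = £1,058,823.53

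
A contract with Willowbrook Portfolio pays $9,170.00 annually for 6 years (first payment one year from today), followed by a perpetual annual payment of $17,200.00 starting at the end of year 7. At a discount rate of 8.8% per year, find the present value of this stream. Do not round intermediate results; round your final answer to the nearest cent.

PV of 6-year annuity: $9,170.00 × [1 − (1+0.088)^−6] / 0.088 = 41382.32372
Perpetuity value at year 6: $17,200.00 / 0.088 = 195454.54545
PV of perpetuity: 195454.54545 / (1+0.088)^6 = 117834.48352
Total PV = 41382.32372 + 117834.48352 = 159216.80724

$159216.81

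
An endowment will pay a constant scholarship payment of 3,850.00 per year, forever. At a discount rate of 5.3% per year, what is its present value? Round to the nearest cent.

Level perpetuity: PV = C / r = 3,850.00 / 0.053 = 72,641.51

72641.51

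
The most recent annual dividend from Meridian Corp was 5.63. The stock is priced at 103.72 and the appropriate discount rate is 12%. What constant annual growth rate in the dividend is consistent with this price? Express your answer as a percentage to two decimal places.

6.23%

P = D₀(1+g)/(r−g) ⇒ P(r−g) = D₀(1+g) ⇒ g(P+D₀) = P·r − D₀
g = (P·r − D₀)/(P + D₀) = (103.72×0.12 − 5.63) / (103.72 + 5.63) = 0.062336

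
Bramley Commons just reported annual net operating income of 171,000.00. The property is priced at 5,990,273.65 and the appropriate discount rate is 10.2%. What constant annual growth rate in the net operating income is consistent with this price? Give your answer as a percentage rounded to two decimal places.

7.14%

P = D₀(1+g)/(r−g) ⇒ P(r−g) = D₀(1+g) ⇒ g(P+D₀) = P·r − D₀
g = (P·r − D₀)/(P + D₀) = (5,990,273.65×0.102 − 171,000.00) / (5,990,273.65 + 171,000.00) = 0.071415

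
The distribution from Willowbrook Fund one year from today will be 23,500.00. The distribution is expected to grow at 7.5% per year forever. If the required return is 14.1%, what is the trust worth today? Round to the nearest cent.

Growing perpetuity: P = D₁ / (r − g) = 23,500.0000 / (0.141 − 0.075) = 356,060.61

356060.61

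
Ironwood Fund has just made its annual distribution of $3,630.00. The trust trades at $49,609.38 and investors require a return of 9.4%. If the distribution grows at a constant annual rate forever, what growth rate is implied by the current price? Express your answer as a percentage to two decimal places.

P = D₀(1+g)/(r−g) ⇒ P(r−g) = D₀(1+g) ⇒ g(P+D₀) = P·r − D₀
g = (P·r − D₀)/(P + D₀) = ($49,609.38×0.094 − $3,630.00) / ($49,609.38 + $3,630.00) = 0.019408

1.94%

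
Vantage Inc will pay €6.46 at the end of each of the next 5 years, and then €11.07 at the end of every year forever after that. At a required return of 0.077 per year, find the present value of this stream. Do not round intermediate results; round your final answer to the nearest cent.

€125.21

PV of 5-year annuity: €6.46 × [1 − (1+0.077)^−5] / 0.077 = 25.99814
Perpetuity value at year 5: €11.07 / 0.077 = 143.76623
PV of perpetuity: 143.76623 / (1+0.077)^5 = 99.21524
Total PV = 25.99814 + 99.21524 = 125.21338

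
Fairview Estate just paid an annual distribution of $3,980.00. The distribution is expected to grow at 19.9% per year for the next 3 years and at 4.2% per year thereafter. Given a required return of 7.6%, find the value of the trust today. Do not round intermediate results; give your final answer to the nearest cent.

$183652.73

D_1 = 4772.02000
D_2 = 5721.65198
D_3 = 6860.26072
Terminal value at year 3: TV = D_3×(1+g_2)/(r−g_2) = 7148.39167/0.034 = 210246.81395
P_0 = D_1/(1+r)^1 + D_2/(1+r)^2 + D_3/(1+r)^3 + TV/(1+r)^3
    = 4434.96283 + 4941.93348 + 5506.85711 + 168768.97366 = 183652.72707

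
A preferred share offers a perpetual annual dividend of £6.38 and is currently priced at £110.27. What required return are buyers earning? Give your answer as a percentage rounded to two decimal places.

5.79%

P = C/r ⇒ r = C/P = £6.38/£110.27 = 0.057858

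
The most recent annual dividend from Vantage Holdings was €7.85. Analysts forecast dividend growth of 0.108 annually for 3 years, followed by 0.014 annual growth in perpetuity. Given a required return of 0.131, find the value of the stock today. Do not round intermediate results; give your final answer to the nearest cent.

€86.57

D_1 = 8.69780
D_2 = 9.63716
D_3 = 10.67798
Terminal value at year 3: TV = D_3×(1+g_2)/(r−g_2) = 10.82747/0.117 = 92.54246
P_0 = D_1/(1+r)^1 + D_2/(1+r)^2 + D_3/(1+r)^3 + TV/(1+r)^3
    = 7.69036 + 7.53397 + 7.38076 + 63.96659 = 86.57169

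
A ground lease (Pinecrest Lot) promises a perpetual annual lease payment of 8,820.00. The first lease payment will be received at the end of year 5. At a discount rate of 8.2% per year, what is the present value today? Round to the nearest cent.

78477.60

Value at end of year 4: C / r = 8,820.00 / 0.082 = 107,560.9756
Discount to today: PV = 107,560.9756 / (1 + 0.082)^4 = 107,560.9756 / 1.370595 = 78,477.60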